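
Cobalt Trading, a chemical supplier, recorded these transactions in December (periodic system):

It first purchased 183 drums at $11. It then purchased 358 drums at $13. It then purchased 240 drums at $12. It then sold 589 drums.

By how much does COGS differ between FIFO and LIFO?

FIFO COGS: 183 @ $11 + 358 @ $13 + 48 @ $12 = $7,243
LIFO COGS: 240 @ $12 + 349 @ $13 = $7,417
Difference = |$7,243 − $7,417| = $174

$174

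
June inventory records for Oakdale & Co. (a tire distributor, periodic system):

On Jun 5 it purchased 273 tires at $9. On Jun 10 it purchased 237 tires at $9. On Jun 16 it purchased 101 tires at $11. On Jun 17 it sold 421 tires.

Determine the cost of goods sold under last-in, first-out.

COGS = $3,991

Jun 17, 421 sold [LIFO — newest first]: 101 @ $11 + 237 @ $9 + 83 @ $9 = $3,991
Ending inventory: 190 @ $9 = $1,710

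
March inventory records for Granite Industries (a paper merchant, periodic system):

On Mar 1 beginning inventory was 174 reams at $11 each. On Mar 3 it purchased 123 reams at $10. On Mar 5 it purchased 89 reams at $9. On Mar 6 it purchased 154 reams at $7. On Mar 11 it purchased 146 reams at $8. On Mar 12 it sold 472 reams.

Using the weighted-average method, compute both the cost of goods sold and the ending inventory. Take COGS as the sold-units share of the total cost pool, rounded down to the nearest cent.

Mar 12, sell 472: 472/686 × $6,191.00 → $4,259.69
Ending inventory (cost pool remaining) = $1,931.31
Check: goods available $6,191.00 = COGS $4,259.69 + ending $1,931.31

COGS = $4,259.69; ending inventory = $1,931.31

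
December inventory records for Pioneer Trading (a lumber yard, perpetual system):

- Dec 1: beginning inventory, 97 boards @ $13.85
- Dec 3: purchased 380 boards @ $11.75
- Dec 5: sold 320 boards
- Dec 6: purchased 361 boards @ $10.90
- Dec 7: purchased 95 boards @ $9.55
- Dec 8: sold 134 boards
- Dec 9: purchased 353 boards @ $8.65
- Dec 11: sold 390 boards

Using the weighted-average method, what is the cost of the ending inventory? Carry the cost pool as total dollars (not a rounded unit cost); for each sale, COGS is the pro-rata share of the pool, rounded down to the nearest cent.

Ending inventory = $4,425.85

After Dec 1: 97 on hand, pool $1,343.45 (≈ $13.8500 each)
After Dec 3: 477 on hand, pool $5,808.45 (≈ $12.1770 each)
Dec 5, sell 320: 320/477 × $5,808.45 → $3,896.65
After Dec 6: 518 on hand, pool $5,846.70 (≈ $11.2871 each)
After Dec 7: 613 on hand, pool $6,753.95 (≈ $11.0179 each)
Dec 8, sell 134: 134/613 × $6,753.95 → $1,476.39
After Dec 9: 832 on hand, pool $8,331.01 (≈ $10.0132 each)
Dec 11, sell 390: 390/832 × $8,331.01 → $3,905.16
Total COGS = $3,896.65 + $1,476.39 + $3,905.16 = $9,278.20
Ending inventory (cost pool remaining) = $4,425.85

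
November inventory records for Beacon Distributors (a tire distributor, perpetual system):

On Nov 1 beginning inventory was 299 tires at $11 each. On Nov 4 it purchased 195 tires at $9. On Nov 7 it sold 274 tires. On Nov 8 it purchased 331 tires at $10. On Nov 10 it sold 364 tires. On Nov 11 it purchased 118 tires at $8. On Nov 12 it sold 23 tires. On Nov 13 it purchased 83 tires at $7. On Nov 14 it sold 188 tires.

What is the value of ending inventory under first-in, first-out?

Ending inventory = $1,333

Nov 7, 274 sold [FIFO — oldest first]: 274 @ $11 = $3,014
Nov 10, 364 sold [FIFO — oldest first]: 25 @ $11 + 195 @ $9 + 144 @ $10 = $3,470
Nov 12, 23 sold [FIFO — oldest first]: 23 @ $10 = $230
Nov 14, 188 sold [FIFO — oldest first]: 164 @ $10 + 24 @ $8 = $1,832
Total COGS = $3,014 + $3,470 + $230 + $1,832 = $8,546
Ending inventory: 94 @ $8 + 83 @ $7 = $1,333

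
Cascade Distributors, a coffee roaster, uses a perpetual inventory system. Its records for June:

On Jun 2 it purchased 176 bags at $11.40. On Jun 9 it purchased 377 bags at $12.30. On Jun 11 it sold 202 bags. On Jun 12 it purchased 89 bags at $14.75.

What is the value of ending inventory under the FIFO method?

Jun 11, 202 sold [FIFO — oldest first]: 176 @ $11.40 + 26 @ $12.30 = $2,326.20
Ending inventory: 351 @ $12.30 + 89 @ $14.75 = $5,630.05
Check: goods available $7,956.25 = COGS $2,326.20 + ending $5,630.05

Ending inventory = $5,630.05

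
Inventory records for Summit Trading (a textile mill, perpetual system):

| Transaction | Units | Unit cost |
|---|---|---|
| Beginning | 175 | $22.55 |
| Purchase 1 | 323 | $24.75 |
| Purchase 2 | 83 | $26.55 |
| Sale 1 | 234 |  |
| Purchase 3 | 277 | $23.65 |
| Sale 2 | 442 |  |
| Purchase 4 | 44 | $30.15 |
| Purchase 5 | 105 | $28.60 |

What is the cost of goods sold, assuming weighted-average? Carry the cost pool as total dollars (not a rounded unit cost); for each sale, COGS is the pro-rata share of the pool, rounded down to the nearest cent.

After Beginning: 175 on hand, pool $3,946.25 (≈ $22.5500 each)
After Purchase 1: 498 on hand, pool $11,940.50 (≈ $23.9769 each)
After Purchase 2: 581 on hand, pool $14,144.15 (≈ $24.3445 each)
Sale 1, sell 234: 234/581 × $14,144.15 → $5,696.61
After Purchase 3: 624 on hand, pool $14,998.59 (≈ $24.0362 each)
Sale 2, sell 442: 442/624 × $14,998.59 → $10,624.00
After Purchase 4: 226 on hand, pool $5,701.19 (≈ $25.2265 each)
After Purchase 5: 331 on hand, pool $8,704.19 (≈ $26.2966 each)
Total COGS = $5,696.61 + $10,624.00 = $16,320.61
Ending inventory (cost pool remaining) = $8,704.19
Check: goods available $25,024.80 = COGS $16,320.61 + ending $8,704.19

COGS = $16,320.61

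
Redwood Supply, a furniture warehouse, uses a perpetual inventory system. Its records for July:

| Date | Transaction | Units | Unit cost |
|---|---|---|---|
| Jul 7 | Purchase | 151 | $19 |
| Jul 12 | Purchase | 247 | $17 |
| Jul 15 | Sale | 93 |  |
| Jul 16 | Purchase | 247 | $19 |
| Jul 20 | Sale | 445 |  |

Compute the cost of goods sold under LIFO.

COGS = $9,728

Jul 15, 93 sold [LIFO — newest first]: 93 @ $17 = $1,581
Jul 20, 445 sold [LIFO — newest first]: 247 @ $19 + 154 @ $17 + 44 @ $19 = $8,147
Total COGS = $1,581 + $8,147 = $9,728
Ending inventory: 107 @ $19 = $2,033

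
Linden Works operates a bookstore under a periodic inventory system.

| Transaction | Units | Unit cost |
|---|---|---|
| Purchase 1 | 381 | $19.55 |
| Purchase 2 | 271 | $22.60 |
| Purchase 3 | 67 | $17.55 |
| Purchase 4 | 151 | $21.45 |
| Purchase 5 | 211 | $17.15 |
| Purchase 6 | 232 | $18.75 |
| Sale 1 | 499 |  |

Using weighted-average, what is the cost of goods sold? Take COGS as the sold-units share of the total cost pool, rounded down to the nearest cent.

Sale 1, sell 499: 499/1313 × $25,956.60 → $9,864.69
Ending inventory (cost pool remaining) = $16,091.91
Check: goods available $25,956.60 = COGS $9,864.69 + ending $16,091.91

COGS = $9,864.69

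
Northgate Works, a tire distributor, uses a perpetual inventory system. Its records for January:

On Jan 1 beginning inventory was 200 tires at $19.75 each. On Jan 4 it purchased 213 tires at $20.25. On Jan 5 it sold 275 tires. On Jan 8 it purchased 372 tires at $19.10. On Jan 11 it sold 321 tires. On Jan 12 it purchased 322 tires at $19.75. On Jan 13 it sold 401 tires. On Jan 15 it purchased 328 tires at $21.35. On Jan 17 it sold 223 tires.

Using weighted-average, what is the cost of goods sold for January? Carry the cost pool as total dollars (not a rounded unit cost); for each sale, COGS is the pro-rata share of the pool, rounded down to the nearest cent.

After Jan 1: 200 on hand, pool $3,950.00 (≈ $19.7500 each)
After Jan 4: 413 on hand, pool $8,263.25 (≈ $20.0079 each)
Jan 5, sell 275: 275/413 × $8,263.25 → $5,502.16
After Jan 8: 510 on hand, pool $9,866.29 (≈ $19.3457 each)
Jan 11, sell 321: 321/510 × $9,866.29 → $6,209.95
After Jan 12: 511 on hand, pool $10,015.84 (≈ $19.6005 each)
Jan 13, sell 401: 401/511 × $10,015.84 → $7,859.78
After Jan 15: 438 on hand, pool $9,158.86 (≈ $20.9106 each)
Jan 17, sell 223: 223/438 × $9,158.86 → $4,663.07
Total COGS = $5,502.16 + $6,209.95 + $7,859.78 + $4,663.07 = $24,234.96
Ending inventory (cost pool remaining) = $4,495.79

COGS = $24,234.96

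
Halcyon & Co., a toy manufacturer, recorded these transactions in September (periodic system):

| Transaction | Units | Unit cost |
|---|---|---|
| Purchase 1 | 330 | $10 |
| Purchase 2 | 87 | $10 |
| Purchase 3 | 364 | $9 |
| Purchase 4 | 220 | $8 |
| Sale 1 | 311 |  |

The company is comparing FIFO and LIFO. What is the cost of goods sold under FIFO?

FIFO COGS: 311 @ $10 = $3,110
LIFO COGS: 220 @ $8 + 91 @ $9 = $2,579

COGS = $3,110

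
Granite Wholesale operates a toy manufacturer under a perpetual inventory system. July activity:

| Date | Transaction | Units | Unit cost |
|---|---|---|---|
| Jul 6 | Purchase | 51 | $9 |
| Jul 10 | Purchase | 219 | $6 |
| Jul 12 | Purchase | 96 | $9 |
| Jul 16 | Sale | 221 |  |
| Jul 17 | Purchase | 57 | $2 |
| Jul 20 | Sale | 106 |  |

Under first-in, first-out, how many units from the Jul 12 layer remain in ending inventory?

39

Jul 16, 221 sold [FIFO — oldest first]: 51 @ $9 + 170 @ $6 = $1,479
Jul 20, 106 sold [FIFO — oldest first]: 49 @ $6 + 57 @ $9 = $807
Total COGS = $1,479 + $807 = $2,286
Ending inventory: 39 @ $9 + 57 @ $2 = $465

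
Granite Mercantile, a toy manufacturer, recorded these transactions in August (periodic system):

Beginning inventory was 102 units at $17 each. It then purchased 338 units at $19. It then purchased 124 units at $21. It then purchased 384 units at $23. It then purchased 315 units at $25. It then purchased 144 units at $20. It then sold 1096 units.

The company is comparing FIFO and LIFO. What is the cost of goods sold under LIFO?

FIFO COGS: 102 @ $17 + 338 @ $19 + 124 @ $21 + 384 @ $23 + 148 @ $25 = $23,292
LIFO COGS: 144 @ $20 + 315 @ $25 + 384 @ $23 + 124 @ $21 + 129 @ $19 = $24,642

COGS = $24,642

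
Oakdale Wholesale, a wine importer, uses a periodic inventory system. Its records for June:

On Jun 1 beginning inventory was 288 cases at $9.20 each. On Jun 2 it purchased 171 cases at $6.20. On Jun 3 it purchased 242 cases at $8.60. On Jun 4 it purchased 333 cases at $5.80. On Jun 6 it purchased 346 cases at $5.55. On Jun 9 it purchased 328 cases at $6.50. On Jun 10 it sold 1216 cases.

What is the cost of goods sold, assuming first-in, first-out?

COGS = $8,732.50

Jun 10, 1216 sold [FIFO — oldest first]: 288 @ $9.20 + 171 @ $6.20 + 242 @ $8.60 + 333 @ $5.80 + 182 @ $5.55 = $8,732.50
Ending inventory: 164 @ $5.55 + 328 @ $6.50 = $3,042.20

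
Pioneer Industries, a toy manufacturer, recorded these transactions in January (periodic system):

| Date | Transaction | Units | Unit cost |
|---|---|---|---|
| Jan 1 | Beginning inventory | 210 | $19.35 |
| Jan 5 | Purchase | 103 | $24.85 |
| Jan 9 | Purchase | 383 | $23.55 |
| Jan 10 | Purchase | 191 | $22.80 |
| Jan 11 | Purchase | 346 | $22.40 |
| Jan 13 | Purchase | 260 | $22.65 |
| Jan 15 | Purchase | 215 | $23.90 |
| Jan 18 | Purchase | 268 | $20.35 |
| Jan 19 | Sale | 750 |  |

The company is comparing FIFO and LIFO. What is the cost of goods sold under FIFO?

FIFO COGS: 210 @ $19.35 + 103 @ $24.85 + 383 @ $23.55 + 54 @ $22.80 = $16,873.90
LIFO COGS: 268 @ $20.35 + 215 @ $23.90 + 260 @ $22.65 + 7 @ $22.40 = $16,638.10

COGS = $16,873.90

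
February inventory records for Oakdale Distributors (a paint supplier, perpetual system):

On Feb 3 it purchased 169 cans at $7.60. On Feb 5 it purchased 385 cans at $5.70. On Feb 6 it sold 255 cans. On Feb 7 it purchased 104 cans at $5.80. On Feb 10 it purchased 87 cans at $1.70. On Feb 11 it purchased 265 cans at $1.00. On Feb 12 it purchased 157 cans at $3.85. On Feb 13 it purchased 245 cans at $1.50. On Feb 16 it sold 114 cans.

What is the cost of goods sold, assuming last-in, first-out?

COGS = $1,624.50

Feb 6, 255 sold [LIFO — newest first]: 255 @ $5.70 = $1,453.50
Feb 16, 114 sold [LIFO — newest first]: 114 @ $1.50 = $171.00
Total COGS = $1,453.50 + $171.00 = $1,624.50
Ending inventory: 169 @ $7.60 + 130 @ $5.70 + 104 @ $5.80 + 87 @ $1.70 + 265 @ $1.00 + 157 @ $3.85 + 131 @ $1.50 = $3,842.45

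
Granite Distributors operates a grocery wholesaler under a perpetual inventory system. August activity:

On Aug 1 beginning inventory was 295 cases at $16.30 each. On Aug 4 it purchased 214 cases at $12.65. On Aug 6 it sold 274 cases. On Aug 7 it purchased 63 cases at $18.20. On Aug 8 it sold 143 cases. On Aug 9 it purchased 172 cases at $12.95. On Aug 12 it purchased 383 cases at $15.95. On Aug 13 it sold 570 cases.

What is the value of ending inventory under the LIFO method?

Aug 6, 274 sold [LIFO — newest first]: 214 @ $12.65 + 60 @ $16.30 = $3,685.10
Aug 8, 143 sold [LIFO — newest first]: 63 @ $18.20 + 80 @ $16.30 = $2,450.60
Aug 13, 570 sold [LIFO — newest first]: 383 @ $15.95 + 172 @ $12.95 + 15 @ $16.30 = $8,580.75
Total COGS = $3,685.10 + $2,450.60 + $8,580.75 = $14,716.45
Ending inventory: 140 @ $16.30 = $2,282.00
Check: goods available $16,998.45 = COGS $14,716.45 + ending $2,282.00

Ending inventory = $2,282.00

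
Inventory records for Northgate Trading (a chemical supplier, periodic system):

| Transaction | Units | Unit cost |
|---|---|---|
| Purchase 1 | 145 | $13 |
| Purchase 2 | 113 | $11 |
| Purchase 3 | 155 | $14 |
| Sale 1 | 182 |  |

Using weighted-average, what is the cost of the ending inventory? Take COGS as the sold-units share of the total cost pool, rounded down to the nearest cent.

Ending inventory = $2,963.29

Sale 1, sell 182: 182/413 × $5,298.00 → $2,334.71
Ending inventory (cost pool remaining) = $2,963.29
Check: goods available $5,298.00 = COGS $2,334.71 + ending $2,963.29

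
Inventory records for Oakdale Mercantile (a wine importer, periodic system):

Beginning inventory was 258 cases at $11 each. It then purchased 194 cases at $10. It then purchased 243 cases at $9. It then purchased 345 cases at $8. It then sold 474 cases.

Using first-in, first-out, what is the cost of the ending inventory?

Sale 1 (474) [FIFO — oldest first]: 258 @ $11 + 194 @ $10 + 22 @ $9 = $4,976
Ending inventory: 221 @ $9 + 345 @ $8 = $4,749

Ending inventory = $4,749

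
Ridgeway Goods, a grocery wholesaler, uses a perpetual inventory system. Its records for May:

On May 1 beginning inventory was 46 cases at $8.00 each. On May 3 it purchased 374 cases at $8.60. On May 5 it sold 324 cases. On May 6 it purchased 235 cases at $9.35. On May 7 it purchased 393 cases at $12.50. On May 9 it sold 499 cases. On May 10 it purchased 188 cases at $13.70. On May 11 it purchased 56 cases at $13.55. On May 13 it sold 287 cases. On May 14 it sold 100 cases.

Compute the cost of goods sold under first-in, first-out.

May 5, 324 sold [FIFO — oldest first]: 46 @ $8.00 + 278 @ $8.60 = $2,758.80
May 9, 499 sold [FIFO — oldest first]: 96 @ $8.60 + 235 @ $9.35 + 168 @ $12.50 = $5,122.85
May 13, 287 sold [FIFO — oldest first]: 225 @ $12.50 + 62 @ $13.70 = $3,661.90
May 14, 100 sold [FIFO — oldest first]: 100 @ $13.70 = $1,370.00
Total COGS = $2,758.80 + $5,122.85 + $3,661.90 + $1,370.00 = $12,913.55
Ending inventory: 26 @ $13.70 + 56 @ $13.55 = $1,115.00

COGS = $12,913.55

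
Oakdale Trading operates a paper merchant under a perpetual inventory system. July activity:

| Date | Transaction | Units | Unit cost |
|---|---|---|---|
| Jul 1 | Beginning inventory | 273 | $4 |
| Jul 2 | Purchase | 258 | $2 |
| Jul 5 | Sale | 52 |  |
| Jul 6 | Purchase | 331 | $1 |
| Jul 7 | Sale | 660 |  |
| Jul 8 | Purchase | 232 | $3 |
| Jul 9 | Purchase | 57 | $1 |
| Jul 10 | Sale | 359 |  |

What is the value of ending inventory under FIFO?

Ending inventory = $126

Jul 5, 52 sold [FIFO — oldest first]: 52 @ $4 = $208
Jul 7, 660 sold [FIFO — oldest first]: 221 @ $4 + 258 @ $2 + 181 @ $1 = $1,581
Jul 10, 359 sold [FIFO — oldest first]: 150 @ $1 + 209 @ $3 = $777
Total COGS = $208 + $1,581 + $777 = $2,566
Ending inventory: 23 @ $3 + 57 @ $1 = $126
Check: goods available $2,692 = COGS $2,566 + ending $126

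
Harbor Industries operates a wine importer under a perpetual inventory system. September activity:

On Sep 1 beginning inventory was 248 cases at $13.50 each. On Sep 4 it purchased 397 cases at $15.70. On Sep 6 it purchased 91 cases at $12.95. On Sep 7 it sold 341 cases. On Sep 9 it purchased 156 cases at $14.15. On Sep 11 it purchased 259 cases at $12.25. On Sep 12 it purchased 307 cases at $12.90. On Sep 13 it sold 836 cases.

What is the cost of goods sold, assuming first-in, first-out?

COGS = $16,474.90

Sep 7, 341 sold [FIFO — oldest first]: 248 @ $13.50 + 93 @ $15.70 = $4,808.10
Sep 13, 836 sold [FIFO — oldest first]: 304 @ $15.70 + 91 @ $12.95 + 156 @ $14.15 + 259 @ $12.25 + 26 @ $12.90 = $11,666.80
Total COGS = $4,808.10 + $11,666.80 = $16,474.90
Ending inventory: 281 @ $12.90 = $3,624.90
Check: goods available $20,099.80 = COGS $16,474.90 + ending $3,624.90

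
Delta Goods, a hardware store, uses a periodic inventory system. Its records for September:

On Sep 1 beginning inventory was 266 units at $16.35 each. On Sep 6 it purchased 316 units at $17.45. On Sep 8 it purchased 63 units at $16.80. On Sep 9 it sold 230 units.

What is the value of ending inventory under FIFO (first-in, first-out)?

Sep 9, 230 sold [FIFO — oldest first]: 230 @ $16.35 = $3,760.50
Ending inventory: 36 @ $16.35 + 316 @ $17.45 + 63 @ $16.80 = $7,161.20
Check: goods available $10,921.70 = COGS $3,760.50 + ending $7,161.20

Ending inventory = $7,161.20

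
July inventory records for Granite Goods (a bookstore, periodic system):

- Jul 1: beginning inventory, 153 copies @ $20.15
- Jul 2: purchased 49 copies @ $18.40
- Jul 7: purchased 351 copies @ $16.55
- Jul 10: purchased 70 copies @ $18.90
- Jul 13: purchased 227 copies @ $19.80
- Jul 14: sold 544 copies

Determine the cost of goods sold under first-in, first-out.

COGS = $9,644.65

Jul 14, 544 sold [FIFO — oldest first]: 153 @ $20.15 + 49 @ $18.40 + 342 @ $16.55 = $9,644.65
Ending inventory: 9 @ $16.55 + 70 @ $18.90 + 227 @ $19.80 = $5,966.55
Check: goods available $15,611.20 = COGS $9,644.65 + ending $5,966.55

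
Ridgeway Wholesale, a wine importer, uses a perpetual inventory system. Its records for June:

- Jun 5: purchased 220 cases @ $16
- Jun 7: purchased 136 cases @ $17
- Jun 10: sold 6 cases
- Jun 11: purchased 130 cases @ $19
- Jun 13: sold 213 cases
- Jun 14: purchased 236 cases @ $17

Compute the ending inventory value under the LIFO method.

Ending inventory = $8,331

Jun 10, 6 sold [LIFO — newest first]: 6 @ $17 = $102
Jun 13, 213 sold [LIFO — newest first]: 130 @ $19 + 83 @ $17 = $3,881
Total COGS = $102 + $3,881 = $3,983
Ending inventory: 220 @ $16 + 47 @ $17 + 236 @ $17 = $8,331
Check: goods available $12,314 = COGS $3,983 + ending $8,331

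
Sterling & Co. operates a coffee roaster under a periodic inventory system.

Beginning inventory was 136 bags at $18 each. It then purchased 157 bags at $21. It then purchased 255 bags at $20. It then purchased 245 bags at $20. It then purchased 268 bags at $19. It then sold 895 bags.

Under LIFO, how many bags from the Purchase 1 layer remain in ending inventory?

30

Sale 1 (895) [LIFO — newest first]: 268 @ $19 + 245 @ $20 + 255 @ $20 + 127 @ $21 = $17,759
Ending inventory: 136 @ $18 + 30 @ $21 = $3,078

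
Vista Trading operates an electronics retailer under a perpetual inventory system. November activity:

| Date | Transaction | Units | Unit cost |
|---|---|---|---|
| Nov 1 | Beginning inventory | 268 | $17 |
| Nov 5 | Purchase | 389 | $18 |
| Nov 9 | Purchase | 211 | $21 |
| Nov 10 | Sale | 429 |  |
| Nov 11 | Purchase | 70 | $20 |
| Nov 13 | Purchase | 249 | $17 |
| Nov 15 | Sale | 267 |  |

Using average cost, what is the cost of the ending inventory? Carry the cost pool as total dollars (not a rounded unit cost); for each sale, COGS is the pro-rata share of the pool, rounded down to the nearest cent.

Ending inventory = $8,886.98

After Nov 1: 268 on hand, pool $4,556.00 (≈ $17.0000 each)
After Nov 5: 657 on hand, pool $11,558.00 (≈ $17.5921 each)
After Nov 9: 868 on hand, pool $15,989.00 (≈ $18.4205 each)
Nov 10, sell 429: 429/868 × $15,989.00 → $7,902.39
After Nov 11: 509 on hand, pool $9,486.61 (≈ $18.6377 each)
After Nov 13: 758 on hand, pool $13,719.61 (≈ $18.0997 each)
Nov 15, sell 267: 267/758 × $13,719.61 → $4,832.63
Total COGS = $7,902.39 + $4,832.63 = $12,735.02
Ending inventory (cost pool remaining) = $8,886.98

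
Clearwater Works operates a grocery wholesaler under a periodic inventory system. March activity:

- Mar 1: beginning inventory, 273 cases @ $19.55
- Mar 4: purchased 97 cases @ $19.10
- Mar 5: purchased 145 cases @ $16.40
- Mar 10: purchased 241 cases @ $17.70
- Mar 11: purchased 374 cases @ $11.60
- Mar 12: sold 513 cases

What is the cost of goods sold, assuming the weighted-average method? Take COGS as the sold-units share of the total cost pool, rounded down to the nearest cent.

Mar 12, sell 513: 513/1130 × $18,171.95 → $8,249.74
Ending inventory (cost pool remaining) = $9,922.21

COGS = $8,249.74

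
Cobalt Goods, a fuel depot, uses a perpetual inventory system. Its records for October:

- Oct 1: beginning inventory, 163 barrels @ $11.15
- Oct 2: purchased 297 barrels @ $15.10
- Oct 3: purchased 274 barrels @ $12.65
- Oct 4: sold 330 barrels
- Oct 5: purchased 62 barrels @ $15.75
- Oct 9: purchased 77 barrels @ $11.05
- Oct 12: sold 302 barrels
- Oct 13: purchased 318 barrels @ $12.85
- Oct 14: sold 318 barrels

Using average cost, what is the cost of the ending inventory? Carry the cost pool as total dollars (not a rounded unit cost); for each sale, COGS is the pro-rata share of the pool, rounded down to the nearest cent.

After Oct 1: 163 on hand, pool $1,817.45 (≈ $11.1500 each)
After Oct 2: 460 on hand, pool $6,302.15 (≈ $13.7003 each)
After Oct 3: 734 on hand, pool $9,768.25 (≈ $13.3082 each)
Oct 4, sell 330: 330/734 × $9,768.25 → $4,391.72
After Oct 5: 466 on hand, pool $6,353.03 (≈ $13.6331 each)
After Oct 9: 543 on hand, pool $7,203.88 (≈ $13.2668 each)
Oct 12, sell 302: 302/543 × $7,203.88 → $4,006.57
After Oct 13: 559 on hand, pool $7,283.61 (≈ $13.0297 each)
Oct 14, sell 318: 318/559 × $7,283.61 → $4,143.44
Total COGS = $4,391.72 + $4,006.57 + $4,143.44 = $12,541.73
Ending inventory (cost pool remaining) = $3,140.17

Ending inventory = $3,140.17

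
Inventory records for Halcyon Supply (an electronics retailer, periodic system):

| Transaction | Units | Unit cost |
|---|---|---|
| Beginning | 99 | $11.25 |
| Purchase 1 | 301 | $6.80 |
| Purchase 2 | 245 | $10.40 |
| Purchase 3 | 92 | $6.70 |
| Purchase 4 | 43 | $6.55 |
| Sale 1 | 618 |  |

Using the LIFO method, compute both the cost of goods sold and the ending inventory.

Sale 1 (618) [LIFO — newest first]: 43 @ $6.55 + 92 @ $6.70 + 245 @ $10.40 + 238 @ $6.80 = $5,064.45
Ending inventory: 99 @ $11.25 + 63 @ $6.80 = $1,542.15
Check: goods available $6,606.60 = COGS $5,064.45 + ending $1,542.15

COGS = $5,064.45; ending inventory = $1,542.15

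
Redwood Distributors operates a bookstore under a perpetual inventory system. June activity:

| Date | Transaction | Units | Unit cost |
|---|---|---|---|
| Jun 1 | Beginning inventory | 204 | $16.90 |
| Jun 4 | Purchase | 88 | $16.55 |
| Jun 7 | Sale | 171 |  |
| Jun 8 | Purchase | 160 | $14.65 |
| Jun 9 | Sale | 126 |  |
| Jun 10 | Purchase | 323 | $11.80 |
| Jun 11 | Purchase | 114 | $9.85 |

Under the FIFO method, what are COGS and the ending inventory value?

Jun 7, 171 sold [FIFO — oldest first]: 171 @ $16.90 = $2,889.90
Jun 9, 126 sold [FIFO — oldest first]: 33 @ $16.90 + 88 @ $16.55 + 5 @ $14.65 = $2,087.35
Total COGS = $2,889.90 + $2,087.35 = $4,977.25
Ending inventory: 155 @ $14.65 + 323 @ $11.80 + 114 @ $9.85 = $7,205.05
Check: goods available $12,182.30 = COGS $4,977.25 + ending $7,205.05

COGS = $4,977.25; ending inventory = $7,205.05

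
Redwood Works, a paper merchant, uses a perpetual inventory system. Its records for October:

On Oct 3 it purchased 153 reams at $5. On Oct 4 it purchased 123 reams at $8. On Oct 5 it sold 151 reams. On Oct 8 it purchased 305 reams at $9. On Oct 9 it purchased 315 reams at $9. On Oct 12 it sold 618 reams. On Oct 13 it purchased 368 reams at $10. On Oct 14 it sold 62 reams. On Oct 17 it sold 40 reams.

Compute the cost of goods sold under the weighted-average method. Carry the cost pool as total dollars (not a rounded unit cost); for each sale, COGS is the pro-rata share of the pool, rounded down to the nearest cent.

After Oct 3: 153 on hand, pool $765.00 (≈ $5.0000 each)
After Oct 4: 276 on hand, pool $1,749.00 (≈ $6.3370 each)
Oct 5, sell 151: 151/276 × $1,749.00 → $956.88
After Oct 8: 430 on hand, pool $3,537.12 (≈ $8.2259 each)
After Oct 9: 745 on hand, pool $6,372.12 (≈ $8.5532 each)
Oct 12, sell 618: 618/745 × $6,372.12 → $5,285.86
After Oct 13: 495 on hand, pool $4,766.26 (≈ $9.6288 each)
Oct 14, sell 62: 62/495 × $4,766.26 → $596.98
Oct 17, sell 40: 40/433 × $4,169.28 → $385.15
Total COGS = $956.88 + $5,285.86 + $596.98 + $385.15 = $7,224.87
Ending inventory (cost pool remaining) = $3,784.13
Check: goods available $11,009.00 = COGS $7,224.87 + ending $3,784.13

COGS = $7,224.87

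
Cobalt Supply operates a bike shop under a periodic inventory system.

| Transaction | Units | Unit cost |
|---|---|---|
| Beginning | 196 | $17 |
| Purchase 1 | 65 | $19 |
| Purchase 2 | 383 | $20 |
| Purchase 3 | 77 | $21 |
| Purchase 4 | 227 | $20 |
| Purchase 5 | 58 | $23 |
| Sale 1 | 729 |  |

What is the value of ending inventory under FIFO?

Sale 1 (729) [FIFO — oldest first]: 196 @ $17 + 65 @ $19 + 383 @ $20 + 77 @ $21 + 8 @ $20 = $14,004
Ending inventory: 219 @ $20 + 58 @ $23 = $5,714

Ending inventory = $5,714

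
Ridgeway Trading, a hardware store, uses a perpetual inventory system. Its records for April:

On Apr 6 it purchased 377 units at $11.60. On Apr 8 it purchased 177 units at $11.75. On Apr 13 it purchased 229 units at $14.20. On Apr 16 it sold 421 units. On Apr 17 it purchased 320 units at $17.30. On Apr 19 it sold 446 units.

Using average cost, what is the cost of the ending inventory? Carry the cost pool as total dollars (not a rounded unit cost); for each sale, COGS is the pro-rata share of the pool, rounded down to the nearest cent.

Ending inventory = $3,468.29

After Apr 6: 377 on hand, pool $4,373.20 (≈ $11.6000 each)
After Apr 8: 554 on hand, pool $6,452.95 (≈ $11.6479 each)
After Apr 13: 783 on hand, pool $9,704.75 (≈ $12.3943 each)
Apr 16, sell 421: 421/783 × $9,704.75 → $5,218.00
After Apr 17: 682 on hand, pool $10,022.75 (≈ $14.6961 each)
Apr 19, sell 446: 446/682 × $10,022.75 → $6,554.46
Total COGS = $5,218.00 + $6,554.46 = $11,772.46
Ending inventory (cost pool remaining) = $3,468.29
Check: goods available $15,240.75 = COGS $11,772.46 + ending $3,468.29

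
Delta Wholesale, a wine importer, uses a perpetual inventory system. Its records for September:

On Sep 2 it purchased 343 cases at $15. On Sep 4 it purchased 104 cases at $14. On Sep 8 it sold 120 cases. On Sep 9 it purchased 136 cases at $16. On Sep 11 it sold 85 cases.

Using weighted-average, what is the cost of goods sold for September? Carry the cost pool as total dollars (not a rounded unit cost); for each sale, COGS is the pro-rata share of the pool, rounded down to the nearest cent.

After Sep 2: 343 on hand, pool $5,145.00 (≈ $15.0000 each)
After Sep 4: 447 on hand, pool $6,601.00 (≈ $14.7673 each)
Sep 8, sell 120: 120/447 × $6,601.00 → $1,772.08
After Sep 9: 463 on hand, pool $7,004.92 (≈ $15.1294 each)
Sep 11, sell 85: 85/463 × $7,004.92 → $1,286.00
Total COGS = $1,772.08 + $1,286.00 = $3,058.08
Ending inventory (cost pool remaining) = $5,718.92

COGS = $3,058.08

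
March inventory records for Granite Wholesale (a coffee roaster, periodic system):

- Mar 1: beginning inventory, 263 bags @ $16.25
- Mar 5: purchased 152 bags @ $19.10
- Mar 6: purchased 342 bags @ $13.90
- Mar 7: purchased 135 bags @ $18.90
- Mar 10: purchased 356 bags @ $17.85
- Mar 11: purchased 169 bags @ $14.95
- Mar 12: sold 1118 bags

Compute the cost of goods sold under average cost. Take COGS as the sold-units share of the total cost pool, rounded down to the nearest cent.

Mar 12, sell 1118: 1118/1417 × $23,363.40 → $18,433.50
Ending inventory (cost pool remaining) = $4,929.90

COGS = $18,433.50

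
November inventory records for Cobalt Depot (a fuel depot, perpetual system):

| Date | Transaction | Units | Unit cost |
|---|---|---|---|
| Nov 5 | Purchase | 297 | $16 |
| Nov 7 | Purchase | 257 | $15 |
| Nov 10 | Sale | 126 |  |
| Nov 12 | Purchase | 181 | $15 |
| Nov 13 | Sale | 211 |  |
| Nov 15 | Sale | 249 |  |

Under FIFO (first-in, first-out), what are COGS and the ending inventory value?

Nov 10, 126 sold [FIFO — oldest first]: 126 @ $16 = $2,016
Nov 13, 211 sold [FIFO — oldest first]: 171 @ $16 + 40 @ $15 = $3,336
Nov 15, 249 sold [FIFO — oldest first]: 217 @ $15 + 32 @ $15 = $3,735
Total COGS = $2,016 + $3,336 + $3,735 = $9,087
Ending inventory: 149 @ $15 = $2,235

COGS = $9,087; ending inventory = $2,235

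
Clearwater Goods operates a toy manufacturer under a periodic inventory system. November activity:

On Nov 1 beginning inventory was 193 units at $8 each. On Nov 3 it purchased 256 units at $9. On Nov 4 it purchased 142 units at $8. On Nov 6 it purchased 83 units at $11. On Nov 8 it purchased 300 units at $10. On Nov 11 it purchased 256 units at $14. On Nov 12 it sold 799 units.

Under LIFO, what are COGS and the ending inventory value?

COGS = $8,795; ending inventory = $3,686

Nov 12, 799 sold [LIFO — newest first]: 256 @ $14 + 300 @ $10 + 83 @ $11 + 142 @ $8 + 18 @ $9 = $8,795
Ending inventory: 193 @ $8 + 238 @ $9 = $3,686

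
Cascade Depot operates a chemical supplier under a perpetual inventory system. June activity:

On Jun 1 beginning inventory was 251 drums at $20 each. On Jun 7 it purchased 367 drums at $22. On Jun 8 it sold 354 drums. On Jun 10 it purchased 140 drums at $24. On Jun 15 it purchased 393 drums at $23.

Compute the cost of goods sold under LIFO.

COGS = $7,788

Jun 8, 354 sold [LIFO — newest first]: 354 @ $22 = $7,788
Ending inventory: 251 @ $20 + 13 @ $22 + 140 @ $24 + 393 @ $23 = $17,705
Check: goods available $25,493 = COGS $7,788 + ending $17,705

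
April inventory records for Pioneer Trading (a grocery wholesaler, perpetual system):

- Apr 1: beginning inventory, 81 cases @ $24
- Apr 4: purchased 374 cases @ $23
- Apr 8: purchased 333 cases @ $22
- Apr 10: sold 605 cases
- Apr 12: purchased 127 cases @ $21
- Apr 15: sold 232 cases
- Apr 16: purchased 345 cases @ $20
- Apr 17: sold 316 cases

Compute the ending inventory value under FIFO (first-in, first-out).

Apr 10, 605 sold [FIFO — oldest first]: 81 @ $24 + 374 @ $23 + 150 @ $22 = $13,846
Apr 15, 232 sold [FIFO — oldest first]: 183 @ $22 + 49 @ $21 = $5,055
Apr 17, 316 sold [FIFO — oldest first]: 78 @ $21 + 238 @ $20 = $6,398
Total COGS = $13,846 + $5,055 + $6,398 = $25,299
Ending inventory: 107 @ $20 = $2,140
Check: goods available $27,439 = COGS $25,299 + ending $2,140

Ending inventory = $2,140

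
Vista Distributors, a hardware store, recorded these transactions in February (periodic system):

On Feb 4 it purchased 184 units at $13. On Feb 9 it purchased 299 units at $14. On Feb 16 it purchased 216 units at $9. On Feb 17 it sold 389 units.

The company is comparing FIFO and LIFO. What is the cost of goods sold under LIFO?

FIFO COGS: 184 @ $13 + 205 @ $14 = $5,262
LIFO COGS: 216 @ $9 + 173 @ $14 = $4,366

COGS = $4,366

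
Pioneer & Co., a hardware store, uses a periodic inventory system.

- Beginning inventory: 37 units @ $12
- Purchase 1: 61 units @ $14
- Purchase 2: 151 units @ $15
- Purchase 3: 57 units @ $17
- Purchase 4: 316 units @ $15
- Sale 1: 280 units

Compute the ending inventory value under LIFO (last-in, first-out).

Ending inventory = $5,072

Sale 1 (280) [LIFO — newest first]: 280 @ $15 = $4,200
Ending inventory: 37 @ $12 + 61 @ $14 + 151 @ $15 + 57 @ $17 + 36 @ $15 = $5,072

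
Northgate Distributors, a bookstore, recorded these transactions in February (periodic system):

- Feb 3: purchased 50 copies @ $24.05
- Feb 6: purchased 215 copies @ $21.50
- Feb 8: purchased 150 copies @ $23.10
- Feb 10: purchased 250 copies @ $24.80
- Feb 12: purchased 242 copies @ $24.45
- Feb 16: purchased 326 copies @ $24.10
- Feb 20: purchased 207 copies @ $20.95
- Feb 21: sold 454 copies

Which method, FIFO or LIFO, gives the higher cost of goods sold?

FIFO COGS: 50 @ $24.05 + 215 @ $21.50 + 150 @ $23.10 + 39 @ $24.80 = $10,257.20
LIFO COGS: 207 @ $20.95 + 247 @ $24.10 = $10,289.35

LIFO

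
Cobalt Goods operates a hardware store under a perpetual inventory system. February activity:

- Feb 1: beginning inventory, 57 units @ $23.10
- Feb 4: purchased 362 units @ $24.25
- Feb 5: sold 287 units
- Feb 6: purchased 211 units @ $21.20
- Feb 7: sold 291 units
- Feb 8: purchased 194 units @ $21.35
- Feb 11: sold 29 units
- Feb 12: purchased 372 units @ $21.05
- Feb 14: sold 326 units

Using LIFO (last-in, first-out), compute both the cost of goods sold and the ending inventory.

COGS = $20,848.65; ending inventory = $5,692.25

Feb 5, 287 sold [LIFO — newest first]: 287 @ $24.25 = $6,959.75
Feb 7, 291 sold [LIFO — newest first]: 211 @ $21.20 + 75 @ $24.25 + 5 @ $23.10 = $6,407.45
Feb 11, 29 sold [LIFO — newest first]: 29 @ $21.35 = $619.15
Feb 14, 326 sold [LIFO — newest first]: 326 @ $21.05 = $6,862.30
Total COGS = $6,959.75 + $6,407.45 + $619.15 + $6,862.30 = $20,848.65
Ending inventory: 52 @ $23.10 + 165 @ $21.35 + 46 @ $21.05 = $5,692.25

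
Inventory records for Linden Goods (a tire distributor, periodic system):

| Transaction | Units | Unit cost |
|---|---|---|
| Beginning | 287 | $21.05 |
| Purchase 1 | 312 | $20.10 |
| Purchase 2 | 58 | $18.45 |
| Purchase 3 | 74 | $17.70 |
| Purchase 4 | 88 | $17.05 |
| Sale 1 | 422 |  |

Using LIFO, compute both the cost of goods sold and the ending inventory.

Sale 1 (422) [LIFO — newest first]: 88 @ $17.05 + 74 @ $17.70 + 58 @ $18.45 + 202 @ $20.10 = $7,940.50
Ending inventory: 287 @ $21.05 + 110 @ $20.10 = $8,252.35

COGS = $7,940.50; ending inventory = $8,252.35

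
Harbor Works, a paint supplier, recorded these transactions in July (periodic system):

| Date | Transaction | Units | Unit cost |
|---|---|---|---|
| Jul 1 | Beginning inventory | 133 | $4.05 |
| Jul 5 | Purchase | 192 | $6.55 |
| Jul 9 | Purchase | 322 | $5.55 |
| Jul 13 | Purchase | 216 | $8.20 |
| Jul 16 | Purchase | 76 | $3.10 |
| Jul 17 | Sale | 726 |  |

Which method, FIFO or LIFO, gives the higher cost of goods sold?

FIFO COGS: 133 @ $4.05 + 192 @ $6.55 + 322 @ $5.55 + 79 @ $8.20 = $4,231.15
LIFO COGS: 76 @ $3.10 + 216 @ $8.20 + 322 @ $5.55 + 112 @ $6.55 = $4,527.50

LIFO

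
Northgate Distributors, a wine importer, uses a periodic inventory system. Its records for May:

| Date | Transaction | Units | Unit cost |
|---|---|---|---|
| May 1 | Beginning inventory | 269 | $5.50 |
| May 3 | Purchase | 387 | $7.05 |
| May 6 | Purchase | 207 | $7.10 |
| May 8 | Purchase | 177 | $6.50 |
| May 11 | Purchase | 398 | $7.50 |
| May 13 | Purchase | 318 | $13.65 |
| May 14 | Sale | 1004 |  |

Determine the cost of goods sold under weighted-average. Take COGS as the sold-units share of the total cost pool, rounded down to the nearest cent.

COGS = $8,092.46

May 14, sell 1004: 1004/1756 × $14,153.75 → $8,092.46
Ending inventory (cost pool remaining) = $6,061.29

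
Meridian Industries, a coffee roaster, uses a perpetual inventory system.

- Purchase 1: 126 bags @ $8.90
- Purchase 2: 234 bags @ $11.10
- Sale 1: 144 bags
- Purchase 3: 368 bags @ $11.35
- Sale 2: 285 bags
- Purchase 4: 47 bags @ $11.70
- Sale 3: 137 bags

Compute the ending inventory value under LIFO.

Sale 1 (144) [LIFO — newest first]: 144 @ $11.10 = $1,598.40
Sale 2 (285) [LIFO — newest first]: 285 @ $11.35 = $3,234.75
Sale 3 (137) [LIFO — newest first]: 47 @ $11.70 + 83 @ $11.35 + 7 @ $11.10 = $1,569.65
Total COGS = $1,598.40 + $3,234.75 + $1,569.65 = $6,402.80
Ending inventory: 126 @ $8.90 + 83 @ $11.10 = $2,042.70

Ending inventory = $2,042.70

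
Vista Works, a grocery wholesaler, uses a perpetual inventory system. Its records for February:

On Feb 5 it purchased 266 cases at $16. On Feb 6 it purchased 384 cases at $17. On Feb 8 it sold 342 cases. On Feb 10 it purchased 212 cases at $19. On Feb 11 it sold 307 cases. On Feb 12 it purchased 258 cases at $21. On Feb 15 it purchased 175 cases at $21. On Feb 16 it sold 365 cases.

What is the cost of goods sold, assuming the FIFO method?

COGS = $18,004

Feb 8, 342 sold [FIFO — oldest first]: 266 @ $16 + 76 @ $17 = $5,548
Feb 11, 307 sold [FIFO — oldest first]: 307 @ $17 = $5,219
Feb 16, 365 sold [FIFO — oldest first]: 1 @ $17 + 212 @ $19 + 152 @ $21 = $7,237
Total COGS = $5,548 + $5,219 + $7,237 = $18,004
Ending inventory: 106 @ $21 + 175 @ $21 = $5,901
Check: goods available $23,905 = COGS $18,004 + ending $5,901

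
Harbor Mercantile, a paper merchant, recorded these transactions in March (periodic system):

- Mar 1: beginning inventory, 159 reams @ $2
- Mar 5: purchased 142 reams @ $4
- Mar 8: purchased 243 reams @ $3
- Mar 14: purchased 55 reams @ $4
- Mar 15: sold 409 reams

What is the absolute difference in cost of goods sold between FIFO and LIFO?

$183

FIFO COGS: 159 @ $2 + 142 @ $4 + 108 @ $3 = $1,210
LIFO COGS: 55 @ $4 + 243 @ $3 + 111 @ $4 = $1,393
Difference = |$1,210 − $1,393| = $183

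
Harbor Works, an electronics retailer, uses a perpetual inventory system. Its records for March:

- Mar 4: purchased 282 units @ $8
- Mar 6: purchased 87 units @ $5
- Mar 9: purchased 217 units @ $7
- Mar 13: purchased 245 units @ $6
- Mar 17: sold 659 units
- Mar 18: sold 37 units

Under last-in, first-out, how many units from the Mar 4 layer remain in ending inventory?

Mar 17, 659 sold [LIFO — newest first]: 245 @ $6 + 217 @ $7 + 87 @ $5 + 110 @ $8 = $4,304
Mar 18, 37 sold [LIFO — newest first]: 37 @ $8 = $296
Total COGS = $4,304 + $296 = $4,600
Ending inventory: 135 @ $8 = $1,080
Check: goods available $5,680 = COGS $4,600 + ending $1,080

135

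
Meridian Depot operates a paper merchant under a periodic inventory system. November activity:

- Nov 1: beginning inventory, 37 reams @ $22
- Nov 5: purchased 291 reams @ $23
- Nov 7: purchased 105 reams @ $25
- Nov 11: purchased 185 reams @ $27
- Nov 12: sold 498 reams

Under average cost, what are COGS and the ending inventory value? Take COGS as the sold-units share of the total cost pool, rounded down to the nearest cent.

COGS = $12,189.71; ending inventory = $2,937.29

Nov 12, sell 498: 498/618 × $15,127.00 → $12,189.71
Ending inventory (cost pool remaining) = $2,937.29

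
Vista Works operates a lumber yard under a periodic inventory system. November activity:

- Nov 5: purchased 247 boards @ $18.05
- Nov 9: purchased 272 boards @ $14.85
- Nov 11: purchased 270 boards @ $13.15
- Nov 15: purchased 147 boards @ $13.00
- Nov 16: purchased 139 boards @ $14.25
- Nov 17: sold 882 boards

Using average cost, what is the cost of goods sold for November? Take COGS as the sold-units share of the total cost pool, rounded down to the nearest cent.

COGS = $13,078.04

Nov 17, sell 882: 882/1075 × $15,939.80 → $13,078.04
Ending inventory (cost pool remaining) = $2,861.76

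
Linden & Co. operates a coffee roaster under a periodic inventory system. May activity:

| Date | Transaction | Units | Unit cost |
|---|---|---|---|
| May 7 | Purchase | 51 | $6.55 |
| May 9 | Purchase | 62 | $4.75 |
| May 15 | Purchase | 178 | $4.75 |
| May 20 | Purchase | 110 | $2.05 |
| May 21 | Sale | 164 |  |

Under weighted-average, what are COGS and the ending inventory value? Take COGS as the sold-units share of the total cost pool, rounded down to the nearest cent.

May 21, sell 164: 164/401 × $1,699.55 → $695.07
Ending inventory (cost pool remaining) = $1,004.48

COGS = $695.07; ending inventory = $1,004.48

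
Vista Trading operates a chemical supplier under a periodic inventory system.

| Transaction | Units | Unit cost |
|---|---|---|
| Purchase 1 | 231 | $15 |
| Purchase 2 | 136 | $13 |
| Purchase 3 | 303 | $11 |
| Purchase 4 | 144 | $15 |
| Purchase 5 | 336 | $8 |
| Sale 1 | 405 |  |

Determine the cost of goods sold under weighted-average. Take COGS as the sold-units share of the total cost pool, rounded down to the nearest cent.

COGS = $4,724.06

Sale 1, sell 405: 405/1150 × $13,414.00 → $4,724.06
Ending inventory (cost pool remaining) = $8,689.94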